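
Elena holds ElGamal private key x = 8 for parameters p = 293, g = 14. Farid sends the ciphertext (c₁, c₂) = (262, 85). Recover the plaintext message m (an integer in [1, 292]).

72

Shared mask s = c₁^x mod p = 262^8 mod 293.
262^1 ≡ 262 (mod 293)
262^2 = (262^1)^2 ≡ 262^2 = 68644 ≡ 82 (mod 293)
262^4 = (262^2)^2 ≡ 82^2 = 6724 ≡ 278 (mod 293)
262^8 = (262^4)^2 ≡ 278^2 = 77284 ≡ 225 (mod 293)
So s = 225; s⁻¹ ≡ 56 (mod 293).
m = c₂ · s⁻¹ mod 293 = 85 · 56 mod 293 = 72.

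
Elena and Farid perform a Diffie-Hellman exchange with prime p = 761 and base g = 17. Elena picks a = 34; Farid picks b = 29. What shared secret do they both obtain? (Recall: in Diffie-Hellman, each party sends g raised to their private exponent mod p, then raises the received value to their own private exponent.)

335

Farid sends B = g^b mod p = 17^29 mod 761.
17^1 ≡ 17 (mod 761)
17^2 = (17^1)^2 ≡ 17^2 = 289 ≡ 289 (mod 761)
17^4 = (17^2)^2 ≡ 289^2 = 83521 ≡ 572 (mod 761)
17^8 = (17^4)^2 ≡ 572^2 = 327184 ≡ 715 (mod 761)
17^16 = (17^8)^2 ≡ 715^2 = 511225 ≡ 594 (mod 761)
17^29 = 17^16 · 17^8 · 17^4 · 17^1 ≡ 594 · 715 · 572 · 17 ≡ 8 (mod 761).
So B = 8. Elena then computes K = B^a mod p = 8^34 mod 761.
8^1 ≡ 8 (mod 761)
8^2 = (8^1)^2 ≡ 8^2 = 64 ≡ 64 (mod 761)
8^4 = (8^2)^2 ≡ 64^2 = 4096 ≡ 291 (mod 761)
8^8 = (8^4)^2 ≡ 291^2 = 84681 ≡ 210 (mod 761)
8^16 = (8^8)^2 ≡ 210^2 = 44100 ≡ 723 (mod 761)
8^32 = (8^16)^2 ≡ 723^2 = 522729 ≡ 683 (mod 761)
8^34 = 8^32 · 8^2 ≡ 683 · 64 ≡ 335 (mod 761).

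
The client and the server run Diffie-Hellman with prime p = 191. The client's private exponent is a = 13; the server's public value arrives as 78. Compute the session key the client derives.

3

Shared key K = 78^13 mod 191.
78^1 ≡ 78 (mod 191)
78^2 = (78^1)^2 ≡ 78^2 = 6084 ≡ 163 (mod 191)
78^4 = (78^2)^2 ≡ 163^2 = 26569 ≡ 20 (mod 191)
78^8 = (78^4)^2 ≡ 20^2 = 400 ≡ 18 (mod 191)
78^13 = 78^8 · 78^4 · 78^1 ≡ 18 · 20 · 78 ≡ 3 (mod 191).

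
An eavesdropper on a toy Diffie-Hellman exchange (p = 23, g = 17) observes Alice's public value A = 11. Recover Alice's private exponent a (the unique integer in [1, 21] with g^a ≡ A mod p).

Try successive powers of 17 modulo 23:
17^1 ≡ 17
17^2 ≡ 13
17^3 ≡ 14
17^4 ≡ 8
17^5 ≡ 21
17^6 ≡ 12
17^7 ≡ 20
17^8 ≡ 18
17^9 ≡ 7
17^10 ≡ 4
17^11 ≡ 22
17^12 ≡ 6
17^13 ≡ 10
17^14 ≡ 9
17^15 ≡ 15
17^16 ≡ 2
17^17 ≡ 11
Found: a = 17.

17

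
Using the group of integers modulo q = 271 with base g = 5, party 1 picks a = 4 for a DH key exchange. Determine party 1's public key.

Public value = 5^4 mod 271.
5^1 ≡ 5 (mod 271)
5^2 = (5^1)^2 ≡ 5^2 = 25 ≡ 25 (mod 271)
5^4 = (5^2)^2 ≡ 25^2 = 625 ≡ 83 (mod 271)

83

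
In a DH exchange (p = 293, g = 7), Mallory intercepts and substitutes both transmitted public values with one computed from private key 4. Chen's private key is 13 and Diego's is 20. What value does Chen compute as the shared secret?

33

Chen receives Mallory's public value M = 7^4 mod 293 instead of the honest one.
7^1 ≡ 7 (mod 293)
7^2 = (7^1)^2 ≡ 7^2 = 49 ≡ 49 (mod 293)
7^4 = (7^2)^2 ≡ 49^2 = 2401 ≡ 57 (mod 293)
So M = 57. Chen computes K = M^13 mod 293.
57^1 ≡ 57 (mod 293)
57^2 = (57^1)^2 ≡ 57^2 = 3249 ≡ 26 (mod 293)
57^4 = (57^2)^2 ≡ 26^2 = 676 ≡ 90 (mod 293)
57^8 = (57^4)^2 ≡ 90^2 = 8100 ≡ 189 (mod 293)
57^13 = 57^8 · 57^4 · 57^1 ≡ 189 · 90 · 57 ≡ 33 (mod 293).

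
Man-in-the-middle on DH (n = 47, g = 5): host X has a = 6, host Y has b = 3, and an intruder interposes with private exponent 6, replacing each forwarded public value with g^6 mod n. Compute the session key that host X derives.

Host X receives an intruder's public value M = 5^6 mod 47 instead of the honest one.
5^1 ≡ 5 (mod 47)
5^2 = (5^1)^2 ≡ 5^2 = 25 ≡ 25 (mod 47)
5^4 = (5^2)^2 ≡ 25^2 = 625 ≡ 14 (mod 47)
5^6 = 5^4 · 5^2 ≡ 14 · 25 ≡ 21 (mod 47).
So M = 21. Host X computes K = M^6 mod 47.
21^1 ≡ 21 (mod 47)
21^2 = (21^1)^2 ≡ 21^2 = 441 ≡ 18 (mod 47)
21^4 = (21^2)^2 ≡ 18^2 = 324 ≡ 42 (mod 47)
21^6 = 21^4 · 21^2 ≡ 42 · 18 ≡ 4 (mod 47).

4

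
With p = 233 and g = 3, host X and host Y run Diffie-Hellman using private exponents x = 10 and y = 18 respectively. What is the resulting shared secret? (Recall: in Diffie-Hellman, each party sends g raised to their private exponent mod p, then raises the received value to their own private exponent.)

Host X sends A = g^x mod p = 3^10 mod 233.
3^1 ≡ 3 (mod 233)
3^2 = (3^1)^2 ≡ 3^2 = 9 ≡ 9 (mod 233)
3^4 = (3^2)^2 ≡ 9^2 = 81 ≡ 81 (mod 233)
3^8 = (3^4)^2 ≡ 81^2 = 6561 ≡ 37 (mod 233)
3^10 = 3^8 · 3^2 ≡ 37 · 9 ≡ 100 (mod 233).
So A = 100. Host Y then computes K = A^y mod p = 100^18 mod 233.
100^1 ≡ 100 (mod 233)
100^2 = (100^1)^2 ≡ 100^2 = 10000 ≡ 214 (mod 233)
100^4 = (100^2)^2 ≡ 214^2 = 45796 ≡ 128 (mod 233)
100^8 = (100^4)^2 ≡ 128^2 = 16384 ≡ 74 (mod 233)
100^16 = (100^8)^2 ≡ 74^2 = 5476 ≡ 117 (mod 233)
100^18 = 100^16 · 100^2 ≡ 117 · 214 ≡ 107 (mod 233).

107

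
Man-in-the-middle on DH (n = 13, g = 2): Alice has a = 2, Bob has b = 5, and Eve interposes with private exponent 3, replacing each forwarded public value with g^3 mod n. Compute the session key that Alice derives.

12

Alice receives Eve's public value M = 2^3 mod 13 instead of the honest one.
2^1 ≡ 2 (mod 13)
2^2 = (2^1)^2 ≡ 2^2 = 4 ≡ 4 (mod 13)
2^3 = 2^2 · 2^1 ≡ 4 · 2 ≡ 8 (mod 13).
So M = 8. Alice computes K = M^2 mod 13.
8^1 ≡ 8 (mod 13)
8^2 = (8^1)^2 ≡ 8^2 = 64 ≡ 12 (mod 13)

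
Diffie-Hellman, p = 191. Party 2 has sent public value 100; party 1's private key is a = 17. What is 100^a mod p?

Shared key K = 100^17 mod 191.
100^1 ≡ 100 (mod 191)
100^2 = (100^1)^2 ≡ 100^2 = 10000 ≡ 68 (mod 191)
100^4 = (100^2)^2 ≡ 68^2 = 4624 ≡ 40 (mod 191)
100^8 = (100^4)^2 ≡ 40^2 = 1600 ≡ 72 (mod 191)
100^16 = (100^8)^2 ≡ 72^2 = 5184 ≡ 27 (mod 191)
100^17 = 100^16 · 100^1 ≡ 27 · 100 ≡ 26 (mod 191).

26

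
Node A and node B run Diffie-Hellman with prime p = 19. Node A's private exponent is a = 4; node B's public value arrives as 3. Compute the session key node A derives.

Shared key K = 3^4 mod 19.
3^1 ≡ 3 (mod 19)
3^2 = (3^1)^2 ≡ 3^2 = 9 ≡ 9 (mod 19)
3^4 = (3^2)^2 ≡ 9^2 = 81 ≡ 5 (mod 19)

5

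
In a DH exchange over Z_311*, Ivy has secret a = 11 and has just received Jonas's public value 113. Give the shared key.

91

Shared key K = 113^11 mod 311.
113^1 ≡ 113 (mod 311)
113^2 = (113^1)^2 ≡ 113^2 = 12769 ≡ 18 (mod 311)
113^4 = (113^2)^2 ≡ 18^2 = 324 ≡ 13 (mod 311)
113^8 = (113^4)^2 ≡ 13^2 = 169 ≡ 169 (mod 311)
113^11 = 113^8 · 113^2 · 113^1 ≡ 169 · 18 · 113 ≡ 91 (mod 311).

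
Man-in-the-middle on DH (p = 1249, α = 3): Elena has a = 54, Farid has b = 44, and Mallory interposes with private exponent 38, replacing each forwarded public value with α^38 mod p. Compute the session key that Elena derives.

512

Elena receives Mallory's public value M = 3^38 mod 1249 instead of the honest one.
3^1 ≡ 3 (mod 1249)
3^2 = (3^1)^2 ≡ 3^2 = 9 ≡ 9 (mod 1249)
3^4 = (3^2)^2 ≡ 9^2 = 81 ≡ 81 (mod 1249)
3^8 = (3^4)^2 ≡ 81^2 = 6561 ≡ 316 (mod 1249)
3^16 = (3^8)^2 ≡ 316^2 = 99856 ≡ 1185 (mod 1249)
3^32 = (3^16)^2 ≡ 1185^2 = 1404225 ≡ 349 (mod 1249)
3^38 = 3^32 · 3^4 · 3^2 ≡ 349 · 81 · 9 ≡ 874 (mod 1249).
So M = 874. Elena computes K = M^54 mod 1249.
874^1 ≡ 874 (mod 1249)
874^2 = (874^1)^2 ≡ 874^2 = 763876 ≡ 737 (mod 1249)
874^4 = (874^2)^2 ≡ 737^2 = 543169 ≡ 1103 (mod 1249)
874^8 = (874^4)^2 ≡ 1103^2 = 1216609 ≡ 83 (mod 1249)
874^16 = (874^8)^2 ≡ 83^2 = 6889 ≡ 644 (mod 1249)
874^32 = (874^16)^2 ≡ 644^2 = 414736 ≡ 68 (mod 1249)
874^54 = 874^32 · 874^16 · 874^4 · 874^2 ≡ 68 · 644 · 1103 · 737 ≡ 512 (mod 1249).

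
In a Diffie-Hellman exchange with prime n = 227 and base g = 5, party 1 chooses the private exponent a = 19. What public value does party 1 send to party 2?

Public value = 5^19 mod 227.
5^1 ≡ 5 (mod 227)
5^2 = (5^1)^2 ≡ 5^2 = 25 ≡ 25 (mod 227)
5^4 = (5^2)^2 ≡ 25^2 = 625 ≡ 171 (mod 227)
5^8 = (5^4)^2 ≡ 171^2 = 29241 ≡ 185 (mod 227)
5^16 = (5^8)^2 ≡ 185^2 = 34225 ≡ 175 (mod 227)
5^19 = 5^16 · 5^2 · 5^1 ≡ 175 · 25 · 5 ≡ 83 (mod 227).

83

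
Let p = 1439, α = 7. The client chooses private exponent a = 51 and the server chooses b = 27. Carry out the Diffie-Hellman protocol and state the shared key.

The client sends A = α^a mod p = 7^51 mod 1439.
7^1 ≡ 7 (mod 1439)
7^2 = (7^1)^2 ≡ 7^2 = 49 ≡ 49 (mod 1439)
7^4 = (7^2)^2 ≡ 49^2 = 2401 ≡ 962 (mod 1439)
7^8 = (7^4)^2 ≡ 962^2 = 925444 ≡ 167 (mod 1439)
7^16 = (7^8)^2 ≡ 167^2 = 27889 ≡ 548 (mod 1439)
7^32 = (7^16)^2 ≡ 548^2 = 300304 ≡ 992 (mod 1439)
7^51 = 7^32 · 7^16 · 7^2 · 7^1 ≡ 992 · 548 · 49 · 7 ≡ 424 (mod 1439).
So A = 424. The server then computes K = A^b mod p = 424^27 mod 1439.
424^1 ≡ 424 (mod 1439)
424^2 = (424^1)^2 ≡ 424^2 = 179776 ≡ 1340 (mod 1439)
424^4 = (424^2)^2 ≡ 1340^2 = 1795600 ≡ 1167 (mod 1439)
424^8 = (424^4)^2 ≡ 1167^2 = 1361889 ≡ 595 (mod 1439)
424^16 = (424^8)^2 ≡ 595^2 = 354025 ≡ 31 (mod 1439)
424^27 = 424^16 · 424^8 · 424^2 · 424^1 ≡ 31 · 595 · 1340 · 424 ≡ 874 (mod 1439).

874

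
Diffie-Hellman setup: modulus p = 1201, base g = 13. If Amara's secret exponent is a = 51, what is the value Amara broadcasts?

1110

Public value = 13^{51} \pmod{1201}.
13^1 ≡ 13 (mod 1201)
13^2 = (13^1)^2 ≡ 13^2 = 169 ≡ 169 (mod 1201)
13^4 = (13^2)^2 ≡ 169^2 = 28561 ≡ 938 (mod 1201)
13^8 = (13^4)^2 ≡ 938^2 = 879844 ≡ 712 (mod 1201)
13^16 = (13^8)^2 ≡ 712^2 = 506944 ≡ 122 (mod 1201)
13^32 = (13^16)^2 ≡ 122^2 = 14884 ≡ 472 (mod 1201)
13^51 = 13^32 · 13^16 · 13^2 · 13^1 ≡ 472 · 122 · 169 · 13 ≡ 1110 (mod 1201).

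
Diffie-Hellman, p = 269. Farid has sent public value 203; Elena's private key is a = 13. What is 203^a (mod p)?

202

Shared key K = 203^13 mod 269.
203^1 ≡ 203 (mod 269)
203^2 = (203^1)^2 ≡ 203^2 = 41209 ≡ 52 (mod 269)
203^4 = (203^2)^2 ≡ 52^2 = 2704 ≡ 14 (mod 269)
203^8 = (203^4)^2 ≡ 14^2 = 196 ≡ 196 (mod 269)
203^13 = 203^8 · 203^4 · 203^1 ≡ 196 · 14 · 203 ≡ 202 (mod 269).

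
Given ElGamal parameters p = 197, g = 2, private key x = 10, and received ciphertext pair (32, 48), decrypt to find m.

139

Shared mask s = c₁^x mod p = 32^10 mod 197.
32^1 ≡ 32 (mod 197)
32^2 = (32^1)^2 ≡ 32^2 = 1024 ≡ 39 (mod 197)
32^4 = (32^2)^2 ≡ 39^2 = 1521 ≡ 142 (mod 197)
32^8 = (32^4)^2 ≡ 142^2 = 20164 ≡ 70 (mod 197)
32^10 = 32^8 · 32^2 ≡ 70 · 39 ≡ 169 (mod 197).
So s = 169; s⁻¹ ≡ 7 (mod 197).
m = c₂ · s⁻¹ mod 197 = 48 · 7 mod 197 = 139.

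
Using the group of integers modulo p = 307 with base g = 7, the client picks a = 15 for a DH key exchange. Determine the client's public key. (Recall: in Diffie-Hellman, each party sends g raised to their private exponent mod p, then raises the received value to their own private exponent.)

70

Public value = 7^15 mod 307.
7^1 ≡ 7 (mod 307)
7^2 = (7^1)^2 ≡ 7^2 = 49 ≡ 49 (mod 307)
7^4 = (7^2)^2 ≡ 49^2 = 2401 ≡ 252 (mod 307)
7^8 = (7^4)^2 ≡ 252^2 = 63504 ≡ 262 (mod 307)
7^15 = 7^8 · 7^4 · 7^2 · 7^1 ≡ 262 · 252 · 49 · 7 ≡ 70 (mod 307).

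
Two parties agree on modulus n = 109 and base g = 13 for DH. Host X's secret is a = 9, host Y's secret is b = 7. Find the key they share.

101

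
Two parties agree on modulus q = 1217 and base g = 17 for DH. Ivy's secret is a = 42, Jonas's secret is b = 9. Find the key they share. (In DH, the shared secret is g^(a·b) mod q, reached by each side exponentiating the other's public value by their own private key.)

410

Jonas sends B = g^b mod q = 17^9 mod 1217.
17^1 ≡ 17 (mod 1217)
17^2 = (17^1)^2 ≡ 17^2 = 289 ≡ 289 (mod 1217)
17^4 = (17^2)^2 ≡ 289^2 = 83521 ≡ 765 (mod 1217)
17^8 = (17^4)^2 ≡ 765^2 = 585225 ≡ 1065 (mod 1217)
17^9 = 17^8 · 17^1 ≡ 1065 · 17 ≡ 1067 (mod 1217).
So B = 1067. Ivy then computes K = B^a mod q = 1067^42 mod 1217.
1067^1 ≡ 1067 (mod 1217)
1067^2 = (1067^1)^2 ≡ 1067^2 = 1138489 ≡ 594 (mod 1217)
1067^4 = (1067^2)^2 ≡ 594^2 = 352836 ≡ 1123 (mod 1217)
1067^8 = (1067^4)^2 ≡ 1123^2 = 1261129 ≡ 317 (mod 1217)
1067^16 = (1067^8)^2 ≡ 317^2 = 100489 ≡ 695 (mod 1217)
1067^32 = (1067^16)^2 ≡ 695^2 = 483025 ≡ 1093 (mod 1217)
1067^42 = 1067^32 · 1067^8 · 1067^2 ≡ 1093 · 317 · 594 ≡ 410 (mod 1217).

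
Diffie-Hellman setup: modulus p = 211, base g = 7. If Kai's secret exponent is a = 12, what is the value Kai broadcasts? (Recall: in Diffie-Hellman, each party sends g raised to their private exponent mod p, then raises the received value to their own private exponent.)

Public value = 7^12 mod 211.
7^1 ≡ 7 (mod 211)
7^2 = (7^1)^2 ≡ 7^2 = 49 ≡ 49 (mod 211)
7^4 = (7^2)^2 ≡ 49^2 = 2401 ≡ 80 (mod 211)
7^8 = (7^4)^2 ≡ 80^2 = 6400 ≡ 70 (mod 211)
7^12 = 7^8 · 7^4 ≡ 70 · 80 ≡ 114 (mod 211).

114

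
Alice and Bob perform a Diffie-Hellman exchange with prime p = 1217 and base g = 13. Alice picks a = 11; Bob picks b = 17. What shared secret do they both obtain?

Alice sends A = g^a mod p = 13^11 mod 1217.
13^1 ≡ 13 (mod 1217)
13^2 = (13^1)^2 ≡ 13^2 = 169 ≡ 169 (mod 1217)
13^4 = (13^2)^2 ≡ 169^2 = 28561 ≡ 570 (mod 1217)
13^8 = (13^4)^2 ≡ 570^2 = 324900 ≡ 1178 (mod 1217)
13^11 = 13^8 · 13^2 · 13^1 ≡ 1178 · 169 · 13 ≡ 724 (mod 1217).
So A = 724. Bob then computes K = A^b mod p = 724^17 mod 1217.
724^1 ≡ 724 (mod 1217)
724^2 = (724^1)^2 ≡ 724^2 = 524176 ≡ 866 (mod 1217)
724^4 = (724^2)^2 ≡ 866^2 = 749956 ≡ 284 (mod 1217)
724^8 = (724^4)^2 ≡ 284^2 = 80656 ≡ 334 (mod 1217)
724^16 = (724^8)^2 ≡ 334^2 = 111556 ≡ 809 (mod 1217)
724^17 = 724^16 · 724^1 ≡ 809 · 724 ≡ 339 (mod 1217).

339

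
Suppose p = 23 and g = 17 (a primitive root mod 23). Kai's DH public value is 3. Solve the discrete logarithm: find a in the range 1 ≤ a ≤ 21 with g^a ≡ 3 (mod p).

18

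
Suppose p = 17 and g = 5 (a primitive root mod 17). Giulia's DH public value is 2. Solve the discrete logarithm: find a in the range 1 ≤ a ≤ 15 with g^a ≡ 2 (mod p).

6

Try successive powers of 5 modulo 17:
5^1 ≡ 5
5^2 ≡ 8
5^3 ≡ 6
5^4 ≡ 13
5^5 ≡ 14
5^6 ≡ 2
Found: a = 6.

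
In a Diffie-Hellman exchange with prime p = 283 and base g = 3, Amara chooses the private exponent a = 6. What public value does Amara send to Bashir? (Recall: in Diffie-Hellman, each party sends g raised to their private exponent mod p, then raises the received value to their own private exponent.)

Public value = 3^6 mod 283.
3^1 ≡ 3 (mod 283)
3^2 = (3^1)^2 ≡ 3^2 = 9 ≡ 9 (mod 283)
3^4 = (3^2)^2 ≡ 9^2 = 81 ≡ 81 (mod 283)
3^6 = 3^4 · 3^2 ≡ 81 · 9 ≡ 163 (mod 283).

163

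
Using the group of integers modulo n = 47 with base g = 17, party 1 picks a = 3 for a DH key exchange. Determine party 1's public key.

Public value = 17^3 (mod 47).
17^1 ≡ 17 (mod 47)
17^2 = (17^1)^2 ≡ 17^2 = 289 ≡ 7 (mod 47)
17^3 = 17^2 · 17^1 ≡ 7 · 17 ≡ 25 (mod 47).

25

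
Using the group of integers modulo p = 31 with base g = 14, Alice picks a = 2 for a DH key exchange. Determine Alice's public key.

Public value = 14^2 mod 31.
14^1 ≡ 14 (mod 31)
14^2 = (14^1)^2 ≡ 14^2 = 196 ≡ 10 (mod 31)

10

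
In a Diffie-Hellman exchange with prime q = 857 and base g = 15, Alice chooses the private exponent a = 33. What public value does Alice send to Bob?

Public value = 15^33 (mod 857).
15^1 ≡ 15 (mod 857)
15^2 = (15^1)^2 ≡ 15^2 = 225 ≡ 225 (mod 857)
15^4 = (15^2)^2 ≡ 225^2 = 50625 ≡ 62 (mod 857)
15^8 = (15^4)^2 ≡ 62^2 = 3844 ≡ 416 (mod 857)
15^16 = (15^8)^2 ≡ 416^2 = 173056 ≡ 799 (mod 857)
15^32 = (15^16)^2 ≡ 799^2 = 638401 ≡ 793 (mod 857)
15^33 = 15^32 · 15^1 ≡ 793 · 15 ≡ 754 (mod 857).

754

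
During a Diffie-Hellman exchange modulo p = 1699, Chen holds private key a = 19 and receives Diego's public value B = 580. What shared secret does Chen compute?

Shared key K = 580^19 mod 1699.
580^1 ≡ 580 (mod 1699)
580^2 = (580^1)^2 ≡ 580^2 = 336400 ≡ 1697 (mod 1699)
580^4 = (580^2)^2 ≡ 1697^2 = 2879809 ≡ 4 (mod 1699)
580^8 = (580^4)^2 ≡ 4^2 = 16 ≡ 16 (mod 1699)
580^16 = (580^8)^2 ≡ 16^2 = 256 ≡ 256 (mod 1699)
580^19 = 580^16 · 580^2 · 580^1 ≡ 256 · 1697 · 580 ≡ 365 (mod 1699).

365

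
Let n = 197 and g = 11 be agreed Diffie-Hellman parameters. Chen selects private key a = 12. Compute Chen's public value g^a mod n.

54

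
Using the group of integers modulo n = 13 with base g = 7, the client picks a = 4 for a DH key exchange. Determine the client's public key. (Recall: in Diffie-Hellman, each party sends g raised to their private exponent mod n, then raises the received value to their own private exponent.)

Public value = 7^4 (mod 13).
7^1 ≡ 7 (mod 13)
7^2 = (7^1)^2 ≡ 7^2 = 49 ≡ 10 (mod 13)
7^4 = (7^2)^2 ≡ 10^2 = 100 ≡ 9 (mod 13)

9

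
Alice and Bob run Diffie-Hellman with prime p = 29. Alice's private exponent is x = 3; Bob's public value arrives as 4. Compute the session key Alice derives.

6

Shared key K = 4^3 mod 29.
4^1 ≡ 4 (mod 29)
4^2 = (4^1)^2 ≡ 4^2 = 16 ≡ 16 (mod 29)
4^3 = 4^2 · 4^1 ≡ 16 · 4 ≡ 6 (mod 29).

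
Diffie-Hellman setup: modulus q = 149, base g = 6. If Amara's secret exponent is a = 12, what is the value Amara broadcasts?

Public value = 6^12 mod 149.
6^1 ≡ 6 (mod 149)
6^2 = (6^1)^2 ≡ 6^2 = 36 ≡ 36 (mod 149)
6^4 = (6^2)^2 ≡ 36^2 = 1296 ≡ 104 (mod 149)
6^8 = (6^4)^2 ≡ 104^2 = 10816 ≡ 88 (mod 149)
6^12 = 6^8 · 6^4 ≡ 88 · 104 ≡ 63 (mod 149).

63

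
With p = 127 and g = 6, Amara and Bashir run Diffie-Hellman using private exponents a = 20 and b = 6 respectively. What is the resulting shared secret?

Bashir sends B = g^b mod p = 6^6 mod 127.
6^1 ≡ 6 (mod 127)
6^2 = (6^1)^2 ≡ 6^2 = 36 ≡ 36 (mod 127)
6^4 = (6^2)^2 ≡ 36^2 = 1296 ≡ 26 (mod 127)
6^6 = 6^4 · 6^2 ≡ 26 · 36 ≡ 47 (mod 127).
So B = 47. Amara then computes K = B^a mod p = 47^20 mod 127.
47^1 ≡ 47 (mod 127)
47^2 = (47^1)^2 ≡ 47^2 = 2209 ≡ 50 (mod 127)
47^4 = (47^2)^2 ≡ 50^2 = 2500 ≡ 87 (mod 127)
47^8 = (47^4)^2 ≡ 87^2 = 7569 ≡ 76 (mod 127)
47^16 = (47^8)^2 ≡ 76^2 = 5776 ≡ 61 (mod 127)
47^20 = 47^16 · 47^4 ≡ 61 · 87 ≡ 100 (mod 127).

100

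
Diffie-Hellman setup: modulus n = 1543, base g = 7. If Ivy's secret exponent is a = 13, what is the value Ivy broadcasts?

833

Public value = 7^13 (mod 1543).
7^1 ≡ 7 (mod 1543)
7^2 = (7^1)^2 ≡ 7^2 = 49 ≡ 49 (mod 1543)
7^4 = (7^2)^2 ≡ 49^2 = 2401 ≡ 858 (mod 1543)
7^8 = (7^4)^2 ≡ 858^2 = 736164 ≡ 153 (mod 1543)
7^13 = 7^8 · 7^4 · 7^1 ≡ 153 · 858 · 7 ≡ 833 (mod 1543).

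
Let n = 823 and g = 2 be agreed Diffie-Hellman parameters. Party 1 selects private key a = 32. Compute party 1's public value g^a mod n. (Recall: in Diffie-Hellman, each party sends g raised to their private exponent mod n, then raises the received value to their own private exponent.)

Public value = 2^32 mod 823.
2^1 ≡ 2 (mod 823)
2^2 = (2^1)^2 ≡ 2^2 = 4 ≡ 4 (mod 823)
2^4 = (2^2)^2 ≡ 4^2 = 16 ≡ 16 (mod 823)
2^8 = (2^4)^2 ≡ 16^2 = 256 ≡ 256 (mod 823)
2^16 = (2^8)^2 ≡ 256^2 = 65536 ≡ 519 (mod 823)
2^32 = (2^16)^2 ≡ 519^2 = 269361 ≡ 240 (mod 823)

240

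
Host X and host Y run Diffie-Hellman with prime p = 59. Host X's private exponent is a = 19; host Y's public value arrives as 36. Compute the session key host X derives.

35

Shared key K = 36^19 mod 59.
36^1 ≡ 36 (mod 59)
36^2 = (36^1)^2 ≡ 36^2 = 1296 ≡ 57 (mod 59)
36^4 = (36^2)^2 ≡ 57^2 = 3249 ≡ 4 (mod 59)
36^8 = (36^4)^2 ≡ 4^2 = 16 ≡ 16 (mod 59)
36^16 = (36^8)^2 ≡ 16^2 = 256 ≡ 20 (mod 59)
36^19 = 36^16 · 36^2 · 36^1 ≡ 20 · 57 · 36 ≡ 35 (mod 59).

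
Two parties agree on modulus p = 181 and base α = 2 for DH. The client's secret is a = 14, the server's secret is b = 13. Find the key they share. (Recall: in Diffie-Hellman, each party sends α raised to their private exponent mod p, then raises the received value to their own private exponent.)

4

The client sends A = α^a mod p = 2^14 mod 181.
2^1 ≡ 2 (mod 181)
2^2 = (2^1)^2 ≡ 2^2 = 4 ≡ 4 (mod 181)
2^4 = (2^2)^2 ≡ 4^2 = 16 ≡ 16 (mod 181)
2^8 = (2^4)^2 ≡ 16^2 = 256 ≡ 75 (mod 181)
2^14 = 2^8 · 2^4 · 2^2 ≡ 75 · 16 · 4 ≡ 94 (mod 181).
So A = 94. The server then computes K = A^b mod p = 94^13 mod 181.
94^1 ≡ 94 (mod 181)
94^2 = (94^1)^2 ≡ 94^2 = 8836 ≡ 148 (mod 181)
94^4 = (94^2)^2 ≡ 148^2 = 21904 ≡ 3 (mod 181)
94^8 = (94^4)^2 ≡ 3^2 = 9 ≡ 9 (mod 181)
94^13 = 94^8 · 94^4 · 94^1 ≡ 9 · 3 · 94 ≡ 4 (mod 181).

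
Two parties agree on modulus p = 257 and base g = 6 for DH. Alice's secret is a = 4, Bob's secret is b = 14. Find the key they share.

242

Alice sends A = g^a mod p = 6^4 mod 257.
6^1 ≡ 6 (mod 257)
6^2 = (6^1)^2 ≡ 6^2 = 36 ≡ 36 (mod 257)
6^4 = (6^2)^2 ≡ 36^2 = 1296 ≡ 11 (mod 257)
So A = 11. Bob then computes K = A^b mod p = 11^14 mod 257.
11^1 ≡ 11 (mod 257)
11^2 = (11^1)^2 ≡ 11^2 = 121 ≡ 121 (mod 257)
11^4 = (11^2)^2 ≡ 121^2 = 14641 ≡ 249 (mod 257)
11^8 = (11^4)^2 ≡ 249^2 = 62001 ≡ 64 (mod 257)
11^14 = 11^8 · 11^4 · 11^2 ≡ 64 · 249 · 121 ≡ 242 (mod 257).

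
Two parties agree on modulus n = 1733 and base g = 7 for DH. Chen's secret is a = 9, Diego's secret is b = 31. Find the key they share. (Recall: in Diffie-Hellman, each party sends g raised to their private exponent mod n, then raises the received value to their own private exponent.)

Chen sends A = g^a mod n = 7^9 mod 1733.
7^1 ≡ 7 (mod 1733)
7^2 = (7^1)^2 ≡ 7^2 = 49 ≡ 49 (mod 1733)
7^4 = (7^2)^2 ≡ 49^2 = 2401 ≡ 668 (mod 1733)
7^8 = (7^4)^2 ≡ 668^2 = 446224 ≡ 843 (mod 1733)
7^9 = 7^8 · 7^1 ≡ 843 · 7 ≡ 702 (mod 1733).
So A = 702. Diego then computes K = A^b mod n = 702^31 mod 1733.
702^1 ≡ 702 (mod 1733)
702^2 = (702^1)^2 ≡ 702^2 = 492804 ≡ 632 (mod 1733)
702^4 = (702^2)^2 ≡ 632^2 = 399424 ≡ 834 (mod 1733)
702^8 = (702^4)^2 ≡ 834^2 = 695556 ≡ 623 (mod 1733)
702^16 = (702^8)^2 ≡ 623^2 = 388129 ≡ 1670 (mod 1733)
702^31 = 702^16 · 702^8 · 702^4 · 702^2 · 702^1 ≡ 1670 · 623 · 834 · 632 · 702 ≡ 1672 (mod 1733).

1672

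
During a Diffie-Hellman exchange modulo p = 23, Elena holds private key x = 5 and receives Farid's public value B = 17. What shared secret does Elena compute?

21

Shared key K = 17^5 mod 23.
17^1 ≡ 17 (mod 23)
17^2 = (17^1)^2 ≡ 17^2 = 289 ≡ 13 (mod 23)
17^4 = (17^2)^2 ≡ 13^2 = 169 ≡ 8 (mod 23)
17^5 = 17^4 · 17^1 ≡ 8 · 17 ≡ 21 (mod 23).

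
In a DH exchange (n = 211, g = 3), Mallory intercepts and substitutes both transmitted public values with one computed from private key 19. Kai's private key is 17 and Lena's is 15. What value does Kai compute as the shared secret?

Kai receives Mallory's public value M = 3^19 mod 211 instead of the honest one.
3^1 ≡ 3 (mod 211)
3^2 = (3^1)^2 ≡ 3^2 = 9 ≡ 9 (mod 211)
3^4 = (3^2)^2 ≡ 9^2 = 81 ≡ 81 (mod 211)
3^8 = (3^4)^2 ≡ 81^2 = 6561 ≡ 20 (mod 211)
3^16 = (3^8)^2 ≡ 20^2 = 400 ≡ 189 (mod 211)
3^19 = 3^16 · 3^2 · 3^1 ≡ 189 · 9 · 3 ≡ 39 (mod 211).
So M = 39. Kai computes K = M^17 mod 211.
39^1 ≡ 39 (mod 211)
39^2 = (39^1)^2 ≡ 39^2 = 1521 ≡ 44 (mod 211)
39^4 = (39^2)^2 ≡ 44^2 = 1936 ≡ 37 (mod 211)
39^8 = (39^4)^2 ≡ 37^2 = 1369 ≡ 103 (mod 211)
39^16 = (39^8)^2 ≡ 103^2 = 10609 ≡ 59 (mod 211)
39^17 = 39^16 · 39^1 ≡ 59 · 39 ≡ 191 (mod 211).

191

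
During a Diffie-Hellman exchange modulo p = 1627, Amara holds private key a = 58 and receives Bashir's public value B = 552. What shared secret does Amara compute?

1366

Shared key K = 552^58 mod 1627.
552^1 ≡ 552 (mod 1627)
552^2 = (552^1)^2 ≡ 552^2 = 304704 ≡ 455 (mod 1627)
552^4 = (552^2)^2 ≡ 455^2 = 207025 ≡ 396 (mod 1627)
552^8 = (552^4)^2 ≡ 396^2 = 156816 ≡ 624 (mod 1627)
552^16 = (552^8)^2 ≡ 624^2 = 389376 ≡ 523 (mod 1627)
552^32 = (552^16)^2 ≡ 523^2 = 273529 ≡ 193 (mod 1627)
552^58 = 552^32 · 552^16 · 552^8 · 552^2 ≡ 193 · 523 · 624 · 455 ≡ 1366 (mod 1627).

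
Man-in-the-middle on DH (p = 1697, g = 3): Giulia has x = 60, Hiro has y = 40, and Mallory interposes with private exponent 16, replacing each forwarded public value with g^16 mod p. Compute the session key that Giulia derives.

Giulia receives Mallory's public value M = 3^16 mod 1697 instead of the honest one.
3^1 ≡ 3 (mod 1697)
3^2 = (3^1)^2 ≡ 3^2 = 9 ≡ 9 (mod 1697)
3^4 = (3^2)^2 ≡ 9^2 = 81 ≡ 81 (mod 1697)
3^8 = (3^4)^2 ≡ 81^2 = 6561 ≡ 1470 (mod 1697)
3^16 = (3^8)^2 ≡ 1470^2 = 2160900 ≡ 619 (mod 1697)
So M = 619. Giulia computes K = M^60 mod 1697.
619^1 ≡ 619 (mod 1697)
619^2 = (619^1)^2 ≡ 619^2 = 383161 ≡ 1336 (mod 1697)
619^4 = (619^2)^2 ≡ 1336^2 = 1784896 ≡ 1349 (mod 1697)
619^8 = (619^4)^2 ≡ 1349^2 = 1819801 ≡ 617 (mod 1697)
619^16 = (619^8)^2 ≡ 617^2 = 380689 ≡ 561 (mod 1697)
619^32 = (619^16)^2 ≡ 561^2 = 314721 ≡ 776 (mod 1697)
619^60 = 619^32 · 619^16 · 619^8 · 619^4 ≡ 776 · 561 · 617 · 1349 ≡ 1293 (mod 1697).

1293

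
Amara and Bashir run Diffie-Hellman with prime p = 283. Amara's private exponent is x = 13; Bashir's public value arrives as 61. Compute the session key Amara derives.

29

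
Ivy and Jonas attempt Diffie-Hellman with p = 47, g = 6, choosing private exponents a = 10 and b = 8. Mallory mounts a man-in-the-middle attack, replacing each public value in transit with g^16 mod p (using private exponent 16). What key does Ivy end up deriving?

Ivy receives Mallory's public value M = 6^16 mod 47 instead of the honest one.
6^1 ≡ 6 (mod 47)
6^2 = (6^1)^2 ≡ 6^2 = 36 ≡ 36 (mod 47)
6^4 = (6^2)^2 ≡ 36^2 = 1296 ≡ 27 (mod 47)
6^8 = (6^4)^2 ≡ 27^2 = 729 ≡ 24 (mod 47)
6^16 = (6^8)^2 ≡ 24^2 = 576 ≡ 12 (mod 47)
So M = 12. Ivy computes K = M^10 mod 47.
12^1 ≡ 12 (mod 47)
12^2 = (12^1)^2 ≡ 12^2 = 144 ≡ 3 (mod 47)
12^4 = (12^2)^2 ≡ 3^2 = 9 ≡ 9 (mod 47)
12^8 = (12^4)^2 ≡ 9^2 = 81 ≡ 34 (mod 47)
12^10 = 12^8 · 12^2 ≡ 34 · 3 ≡ 8 (mod 47).

8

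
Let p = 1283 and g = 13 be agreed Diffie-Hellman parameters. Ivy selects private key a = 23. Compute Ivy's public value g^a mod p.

Public value = 13^23 mod 1283.
13^1 ≡ 13 (mod 1283)
13^2 = (13^1)^2 ≡ 13^2 = 169 ≡ 169 (mod 1283)
13^4 = (13^2)^2 ≡ 169^2 = 28561 ≡ 335 (mod 1283)
13^8 = (13^4)^2 ≡ 335^2 = 112225 ≡ 604 (mod 1283)
13^16 = (13^8)^2 ≡ 604^2 = 364816 ≡ 444 (mod 1283)
13^23 = 13^16 · 13^4 · 13^2 · 13^1 ≡ 444 · 335 · 169 · 13 ≡ 397 (mod 1283).

397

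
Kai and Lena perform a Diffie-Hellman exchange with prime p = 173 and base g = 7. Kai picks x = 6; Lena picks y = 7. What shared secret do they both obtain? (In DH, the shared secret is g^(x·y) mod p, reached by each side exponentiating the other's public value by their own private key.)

38

Lena sends B = g^y mod p = 7^7 mod 173.
7^1 ≡ 7 (mod 173)
7^2 = (7^1)^2 ≡ 7^2 = 49 ≡ 49 (mod 173)
7^4 = (7^2)^2 ≡ 49^2 = 2401 ≡ 152 (mod 173)
7^7 = 7^4 · 7^2 · 7^1 ≡ 152 · 49 · 7 ≡ 63 (mod 173).
So B = 63. Kai then computes K = B^x mod p = 63^6 mod 173.
63^1 ≡ 63 (mod 173)
63^2 = (63^1)^2 ≡ 63^2 = 3969 ≡ 163 (mod 173)
63^4 = (63^2)^2 ≡ 163^2 = 26569 ≡ 100 (mod 173)
63^6 = 63^4 · 63^2 ≡ 100 · 163 ≡ 38 (mod 173).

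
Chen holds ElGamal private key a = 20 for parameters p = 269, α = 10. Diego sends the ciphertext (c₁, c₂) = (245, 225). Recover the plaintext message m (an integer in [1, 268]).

4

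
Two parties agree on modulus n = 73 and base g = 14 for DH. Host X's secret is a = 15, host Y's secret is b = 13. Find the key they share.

Host Y sends B = g^b mod n = 14^13 mod 73.
14^1 ≡ 14 (mod 73)
14^2 = (14^1)^2 ≡ 14^2 = 196 ≡ 50 (mod 73)
14^4 = (14^2)^2 ≡ 50^2 = 2500 ≡ 18 (mod 73)
14^8 = (14^4)^2 ≡ 18^2 = 324 ≡ 32 (mod 73)
14^13 = 14^8 · 14^4 · 14^1 ≡ 32 · 18 · 14 ≡ 34 (mod 73).
So B = 34. Host X then computes K = B^a mod n = 34^15 mod 73.
34^1 ≡ 34 (mod 73)
34^2 = (34^1)^2 ≡ 34^2 = 1156 ≡ 61 (mod 73)
34^4 = (34^2)^2 ≡ 61^2 = 3721 ≡ 71 (mod 73)
34^8 = (34^4)^2 ≡ 71^2 = 5041 ≡ 4 (mod 73)
34^15 = 34^8 · 34^4 · 34^2 · 34^1 ≡ 4 · 71 · 61 · 34 ≡ 52 (mod 73).

52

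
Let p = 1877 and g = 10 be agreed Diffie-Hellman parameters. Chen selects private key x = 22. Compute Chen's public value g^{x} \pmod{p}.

86

Public value = 10^{22} \pmod{1877}.
10^1 ≡ 10 (mod 1877)
10^2 = (10^1)^2 ≡ 10^2 = 100 ≡ 100 (mod 1877)
10^4 = (10^2)^2 ≡ 100^2 = 10000 ≡ 615 (mod 1877)
10^8 = (10^4)^2 ≡ 615^2 = 378225 ≡ 948 (mod 1877)
10^16 = (10^8)^2 ≡ 948^2 = 898704 ≡ 1498 (mod 1877)
10^22 = 10^16 · 10^4 · 10^2 ≡ 1498 · 615 · 100 ≡ 86 (mod 1877).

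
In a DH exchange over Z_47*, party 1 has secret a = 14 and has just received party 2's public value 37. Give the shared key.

Shared key K = 37^14 mod 47.
37^1 ≡ 37 (mod 47)
37^2 = (37^1)^2 ≡ 37^2 = 1369 ≡ 6 (mod 47)
37^4 = (37^2)^2 ≡ 6^2 = 36 ≡ 36 (mod 47)
37^8 = (37^4)^2 ≡ 36^2 = 1296 ≡ 27 (mod 47)
37^14 = 37^8 · 37^4 · 37^2 ≡ 27 · 36 · 6 ≡ 4 (mod 47).

4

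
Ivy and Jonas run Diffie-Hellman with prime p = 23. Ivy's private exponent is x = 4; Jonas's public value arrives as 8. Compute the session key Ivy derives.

Shared key K = 8^4 mod 23.
8^1 ≡ 8 (mod 23)
8^2 = (8^1)^2 ≡ 8^2 = 64 ≡ 18 (mod 23)
8^4 = (8^2)^2 ≡ 18^2 = 324 ≡ 2 (mod 23)

2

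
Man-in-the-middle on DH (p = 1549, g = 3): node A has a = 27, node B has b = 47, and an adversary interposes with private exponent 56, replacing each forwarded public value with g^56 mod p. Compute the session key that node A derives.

Node A receives an adversary's public value M = 3^56 mod 1549 instead of the honest one.
3^1 ≡ 3 (mod 1549)
3^2 = (3^1)^2 ≡ 3^2 = 9 ≡ 9 (mod 1549)
3^4 = (3^2)^2 ≡ 9^2 = 81 ≡ 81 (mod 1549)
3^8 = (3^4)^2 ≡ 81^2 = 6561 ≡ 365 (mod 1549)
3^16 = (3^8)^2 ≡ 365^2 = 133225 ≡ 11 (mod 1549)
3^32 = (3^16)^2 ≡ 11^2 = 121 ≡ 121 (mod 1549)
3^56 = 3^32 · 3^16 · 3^8 ≡ 121 · 11 · 365 ≡ 978 (mod 1549).
So M = 978. Node A computes K = M^27 mod 1549.
978^1 ≡ 978 (mod 1549)
978^2 = (978^1)^2 ≡ 978^2 = 956484 ≡ 751 (mod 1549)
978^4 = (978^2)^2 ≡ 751^2 = 564001 ≡ 165 (mod 1549)
978^8 = (978^4)^2 ≡ 165^2 = 27225 ≡ 892 (mod 1549)
978^16 = (978^8)^2 ≡ 892^2 = 795664 ≡ 1027 (mod 1549)
978^27 = 978^16 · 978^8 · 978^2 · 978^1 ≡ 1027 · 892 · 751 · 978 ≡ 1051 (mod 1549).

1051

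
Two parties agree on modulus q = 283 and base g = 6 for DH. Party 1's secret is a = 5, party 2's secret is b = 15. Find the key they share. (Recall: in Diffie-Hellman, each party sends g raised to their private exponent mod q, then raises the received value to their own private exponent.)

Party 2 sends B = g^b mod q = 6^15 mod 283.
6^1 ≡ 6 (mod 283)
6^2 = (6^1)^2 ≡ 6^2 = 36 ≡ 36 (mod 283)
6^4 = (6^2)^2 ≡ 36^2 = 1296 ≡ 164 (mod 283)
6^8 = (6^4)^2 ≡ 164^2 = 26896 ≡ 11 (mod 283)
6^15 = 6^8 · 6^4 · 6^2 · 6^1 ≡ 11 · 164 · 36 · 6 ≡ 256 (mod 283).
So B = 256. Party 1 then computes K = B^a mod q = 256^5 mod 283.
256^1 ≡ 256 (mod 283)
256^2 = (256^1)^2 ≡ 256^2 = 65536 ≡ 163 (mod 283)
256^4 = (256^2)^2 ≡ 163^2 = 26569 ≡ 250 (mod 283)
256^5 = 256^4 · 256^1 ≡ 250 · 256 ≡ 42 (mod 283).

42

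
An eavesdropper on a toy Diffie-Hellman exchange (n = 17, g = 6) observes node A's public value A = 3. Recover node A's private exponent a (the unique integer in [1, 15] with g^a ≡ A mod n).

15

Try successive powers of 6 modulo 17:
6^1 ≡ 6
6^2 ≡ 2
6^3 ≡ 12
6^4 ≡ 4
6^5 ≡ 7
6^6 ≡ 8
6^7 ≡ 14
6^8 ≡ 16
6^9 ≡ 11
6^10 ≡ 15
6^11 ≡ 5
6^12 ≡ 13
6^13 ≡ 10
6^14 ≡ 9
6^15 ≡ 3
Found: a = 15.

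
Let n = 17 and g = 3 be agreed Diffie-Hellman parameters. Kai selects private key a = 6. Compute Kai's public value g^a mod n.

15

Public value = 3^6 mod 17.
3^1 ≡ 3 (mod 17)
3^2 = (3^1)^2 ≡ 3^2 = 9 ≡ 9 (mod 17)
3^4 = (3^2)^2 ≡ 9^2 = 81 ≡ 13 (mod 17)
3^6 = 3^4 · 3^2 ≡ 13 · 9 ≡ 15 (mod 17).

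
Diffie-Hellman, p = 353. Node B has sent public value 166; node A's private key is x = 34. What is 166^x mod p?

187

Shared key K = 166^34 mod 353.
166^1 ≡ 166 (mod 353)
166^2 = (166^1)^2 ≡ 166^2 = 27556 ≡ 22 (mod 353)
166^4 = (166^2)^2 ≡ 22^2 = 484 ≡ 131 (mod 353)
166^8 = (166^4)^2 ≡ 131^2 = 17161 ≡ 217 (mod 353)
166^16 = (166^8)^2 ≡ 217^2 = 47089 ≡ 140 (mod 353)
166^32 = (166^16)^2 ≡ 140^2 = 19600 ≡ 185 (mod 353)
166^34 = 166^32 · 166^2 ≡ 185 · 22 ≡ 187 (mod 353).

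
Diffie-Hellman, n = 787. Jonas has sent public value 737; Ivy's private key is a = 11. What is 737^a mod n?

Shared key K = 737^11 mod 787.
737^1 ≡ 737 (mod 787)
737^2 = (737^1)^2 ≡ 737^2 = 543169 ≡ 139 (mod 787)
737^4 = (737^2)^2 ≡ 139^2 = 19321 ≡ 433 (mod 787)
737^8 = (737^4)^2 ≡ 433^2 = 187489 ≡ 183 (mod 787)
737^11 = 737^8 · 737^2 · 737^1 ≡ 183 · 139 · 737 ≡ 729 (mod 787).

729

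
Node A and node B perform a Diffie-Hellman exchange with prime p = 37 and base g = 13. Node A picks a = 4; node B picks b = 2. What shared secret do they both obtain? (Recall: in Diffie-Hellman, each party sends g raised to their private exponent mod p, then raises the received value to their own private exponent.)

9

Node A sends A = g^a mod p = 13^4 mod 37.
13^1 ≡ 13 (mod 37)
13^2 = (13^1)^2 ≡ 13^2 = 169 ≡ 21 (mod 37)
13^4 = (13^2)^2 ≡ 21^2 = 441 ≡ 34 (mod 37)
So A = 34. Node B then computes K = A^b mod p = 34^2 mod 37.
34^1 ≡ 34 (mod 37)
34^2 = (34^1)^2 ≡ 34^2 = 1156 ≡ 9 (mod 37)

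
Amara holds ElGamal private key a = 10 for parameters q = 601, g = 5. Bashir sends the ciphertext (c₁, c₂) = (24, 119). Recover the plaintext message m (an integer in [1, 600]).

30

Shared mask s = c₁^a mod q = 24^10 mod 601.
24^1 ≡ 24 (mod 601)
24^2 = (24^1)^2 ≡ 24^2 = 576 ≡ 576 (mod 601)
24^4 = (24^2)^2 ≡ 576^2 = 331776 ≡ 24 (mod 601)
24^8 = (24^4)^2 ≡ 24^2 = 576 ≡ 576 (mod 601)
24^10 = 24^8 · 24^2 ≡ 576 · 576 ≡ 24 (mod 601).
So s = 24; s⁻¹ ≡ 576 (mod 601).
m = c₂ · s⁻¹ mod 601 = 119 · 576 mod 601 = 30.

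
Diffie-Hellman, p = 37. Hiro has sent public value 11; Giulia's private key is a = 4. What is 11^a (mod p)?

26

Shared key K = 11^4 mod 37.
11^1 ≡ 11 (mod 37)
11^2 = (11^1)^2 ≡ 11^2 = 121 ≡ 10 (mod 37)
11^4 = (11^2)^2 ≡ 10^2 = 100 ≡ 26 (mod 37)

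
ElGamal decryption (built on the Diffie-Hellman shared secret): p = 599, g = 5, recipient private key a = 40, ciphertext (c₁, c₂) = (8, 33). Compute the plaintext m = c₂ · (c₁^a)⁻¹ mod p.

Shared mask s = c₁^a mod p = 8^40 mod 599.
8^1 ≡ 8 (mod 599)
8^2 = (8^1)^2 ≡ 8^2 = 64 ≡ 64 (mod 599)
8^4 = (8^2)^2 ≡ 64^2 = 4096 ≡ 502 (mod 599)
8^8 = (8^4)^2 ≡ 502^2 = 252004 ≡ 424 (mod 599)
8^16 = (8^8)^2 ≡ 424^2 = 179776 ≡ 76 (mod 599)
8^32 = (8^16)^2 ≡ 76^2 = 5776 ≡ 385 (mod 599)
8^40 = 8^32 · 8^8 ≡ 385 · 424 ≡ 312 (mod 599).
So s = 312; s⁻¹ ≡ 48 (mod 599).
m = c₂ · s⁻¹ mod 599 = 33 · 48 mod 599 = 386.

386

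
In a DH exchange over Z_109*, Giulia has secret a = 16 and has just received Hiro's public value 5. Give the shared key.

Shared key K = 5^16 mod 109.
5^1 ≡ 5 (mod 109)
5^2 = (5^1)^2 ≡ 5^2 = 25 ≡ 25 (mod 109)
5^4 = (5^2)^2 ≡ 25^2 = 625 ≡ 80 (mod 109)
5^8 = (5^4)^2 ≡ 80^2 = 6400 ≡ 78 (mod 109)
5^16 = (5^8)^2 ≡ 78^2 = 6084 ≡ 89 (mod 109)

89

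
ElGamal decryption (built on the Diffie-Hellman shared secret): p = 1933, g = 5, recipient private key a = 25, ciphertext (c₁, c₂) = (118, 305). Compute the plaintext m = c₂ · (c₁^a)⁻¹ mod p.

1681

Shared mask s = c₁^a mod p = 118^25 mod 1933.
118^1 ≡ 118 (mod 1933)
118^2 = (118^1)^2 ≡ 118^2 = 13924 ≡ 393 (mod 1933)
118^4 = (118^2)^2 ≡ 393^2 = 154449 ≡ 1742 (mod 1933)
118^8 = (118^4)^2 ≡ 1742^2 = 3034564 ≡ 1687 (mod 1933)
118^16 = (118^8)^2 ≡ 1687^2 = 2845969 ≡ 593 (mod 1933)
118^25 = 118^16 · 118^8 · 118^1 ≡ 593 · 1687 · 118 ≡ 1694 (mod 1933).
So s = 1694; s⁻¹ ≡ 1197 (mod 1933).
m = c₂ · s⁻¹ mod 1933 = 305 · 1197 mod 1933 = 1681.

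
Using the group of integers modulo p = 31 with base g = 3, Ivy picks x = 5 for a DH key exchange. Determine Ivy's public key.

26

Public value = 3^5 (mod 31).
3^1 ≡ 3 (mod 31)
3^2 = (3^1)^2 ≡ 3^2 = 9 ≡ 9 (mod 31)
3^4 = (3^2)^2 ≡ 9^2 = 81 ≡ 19 (mod 31)
3^5 = 3^4 · 3^1 ≡ 19 · 3 ≡ 26 (mod 31).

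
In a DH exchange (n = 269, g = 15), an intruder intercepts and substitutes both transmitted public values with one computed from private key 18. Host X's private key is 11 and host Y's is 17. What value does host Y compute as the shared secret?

43

Host Y receives an intruder's public value M = 15^18 mod 269 instead of the honest one.
15^1 ≡ 15 (mod 269)
15^2 = (15^1)^2 ≡ 15^2 = 225 ≡ 225 (mod 269)
15^4 = (15^2)^2 ≡ 225^2 = 50625 ≡ 53 (mod 269)
15^8 = (15^4)^2 ≡ 53^2 = 2809 ≡ 119 (mod 269)
15^16 = (15^8)^2 ≡ 119^2 = 14161 ≡ 173 (mod 269)
15^18 = 15^16 · 15^2 ≡ 173 · 225 ≡ 189 (mod 269).
So M = 189. Host Y computes K = M^17 mod 269.
189^1 ≡ 189 (mod 269)
189^2 = (189^1)^2 ≡ 189^2 = 35721 ≡ 213 (mod 269)
189^4 = (189^2)^2 ≡ 213^2 = 45369 ≡ 177 (mod 269)
189^8 = (189^4)^2 ≡ 177^2 = 31329 ≡ 125 (mod 269)
189^16 = (189^8)^2 ≡ 125^2 = 15625 ≡ 23 (mod 269)
189^17 = 189^16 · 189^1 ≡ 23 · 189 ≡ 43 (mod 269).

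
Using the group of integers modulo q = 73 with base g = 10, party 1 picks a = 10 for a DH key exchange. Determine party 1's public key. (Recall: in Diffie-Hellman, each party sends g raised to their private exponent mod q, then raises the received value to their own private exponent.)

27

Public value = 10^10 mod 73.
10^1 ≡ 10 (mod 73)
10^2 = (10^1)^2 ≡ 10^2 = 100 ≡ 27 (mod 73)
10^4 = (10^2)^2 ≡ 27^2 = 729 ≡ 72 (mod 73)
10^8 = (10^4)^2 ≡ 72^2 = 5184 ≡ 1 (mod 73)
10^10 = 10^8 · 10^2 ≡ 1 · 27 ≡ 27 (mod 73).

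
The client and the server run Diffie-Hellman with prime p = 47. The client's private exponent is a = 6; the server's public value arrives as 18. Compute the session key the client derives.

Shared key K = 18^6 mod 47.
18^1 ≡ 18 (mod 47)
18^2 = (18^1)^2 ≡ 18^2 = 324 ≡ 42 (mod 47)
18^4 = (18^2)^2 ≡ 42^2 = 1764 ≡ 25 (mod 47)
18^6 = 18^4 · 18^2 ≡ 25 · 42 ≡ 16 (mod 47).

16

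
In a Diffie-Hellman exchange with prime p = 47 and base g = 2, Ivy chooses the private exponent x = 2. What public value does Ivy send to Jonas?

Public value = 2^2 mod 47.
2^1 ≡ 2 (mod 47)
2^2 = (2^1)^2 ≡ 2^2 = 4 ≡ 4 (mod 47)

4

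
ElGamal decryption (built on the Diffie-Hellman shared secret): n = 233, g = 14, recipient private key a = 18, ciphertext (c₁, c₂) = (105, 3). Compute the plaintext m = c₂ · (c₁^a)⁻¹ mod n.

Shared mask s = c₁^a mod n = 105^18 mod 233.
105^1 ≡ 105 (mod 233)
105^2 = (105^1)^2 ≡ 105^2 = 11025 ≡ 74 (mod 233)
105^4 = (105^2)^2 ≡ 74^2 = 5476 ≡ 117 (mod 233)
105^8 = (105^4)^2 ≡ 117^2 = 13689 ≡ 175 (mod 233)
105^16 = (105^8)^2 ≡ 175^2 = 30625 ≡ 102 (mod 233)
105^18 = 105^16 · 105^2 ≡ 102 · 74 ≡ 92 (mod 233).
So s = 92; s⁻¹ ≡ 38 (mod 233).
m = c₂ · s⁻¹ mod 233 = 3 · 38 mod 233 = 114.

114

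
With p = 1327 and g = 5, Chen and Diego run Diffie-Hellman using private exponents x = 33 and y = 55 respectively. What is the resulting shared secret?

Chen sends A = g^x mod p = 5^33 mod 1327.
5^1 ≡ 5 (mod 1327)
5^2 = (5^1)^2 ≡ 5^2 = 25 ≡ 25 (mod 1327)
5^4 = (5^2)^2 ≡ 25^2 = 625 ≡ 625 (mod 1327)
5^8 = (5^4)^2 ≡ 625^2 = 390625 ≡ 487 (mod 1327)
5^16 = (5^8)^2 ≡ 487^2 = 237169 ≡ 963 (mod 1327)
5^32 = (5^16)^2 ≡ 963^2 = 927369 ≡ 1123 (mod 1327)
5^33 = 5^32 · 5^1 ≡ 1123 · 5 ≡ 307 (mod 1327).
So A = 307. Diego then computes K = A^y mod p = 307^55 mod 1327.
307^1 ≡ 307 (mod 1327)
307^2 = (307^1)^2 ≡ 307^2 = 94249 ≡ 32 (mod 1327)
307^4 = (307^2)^2 ≡ 32^2 = 1024 ≡ 1024 (mod 1327)
307^8 = (307^4)^2 ≡ 1024^2 = 1048576 ≡ 246 (mod 1327)
307^16 = (307^8)^2 ≡ 246^2 = 60516 ≡ 801 (mod 1327)
307^32 = (307^16)^2 ≡ 801^2 = 641601 ≡ 660 (mod 1327)
307^55 = 307^32 · 307^16 · 307^4 · 307^2 · 307^1 ≡ 660 · 801 · 1024 · 32 · 307 ≡ 360 (mod 1327).

360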